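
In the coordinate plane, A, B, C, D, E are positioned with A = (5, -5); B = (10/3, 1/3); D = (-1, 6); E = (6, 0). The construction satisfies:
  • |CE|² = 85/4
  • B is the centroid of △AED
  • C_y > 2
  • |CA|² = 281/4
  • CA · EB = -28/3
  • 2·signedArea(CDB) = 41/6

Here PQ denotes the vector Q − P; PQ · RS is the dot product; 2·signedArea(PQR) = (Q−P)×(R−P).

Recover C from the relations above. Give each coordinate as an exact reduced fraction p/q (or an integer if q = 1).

1. C_x = 5/2  [CA · EB = -28/3 ∩ 2·signedArea(CDB) = 41/6]
2. C_y = 3  [CA · EB = -28/3 ∩ 2·signedArea(CDB) = 41/6]
   → C = (5/2, 3)

C = (5/2, 3)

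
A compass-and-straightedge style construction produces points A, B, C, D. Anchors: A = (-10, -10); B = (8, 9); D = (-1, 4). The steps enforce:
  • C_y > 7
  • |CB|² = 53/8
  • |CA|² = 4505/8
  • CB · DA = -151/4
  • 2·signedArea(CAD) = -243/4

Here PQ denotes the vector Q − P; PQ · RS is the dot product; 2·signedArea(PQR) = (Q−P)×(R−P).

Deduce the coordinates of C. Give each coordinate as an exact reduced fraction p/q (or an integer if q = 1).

C = (23/4, 31/4)

1. C_x = 23/4  [CB · DA = -151/4 ∩ 2·signedArea(CAD) = -243/4]
2. C_y = 31/4  [CB · DA = -151/4 ∩ 2·signedArea(CAD) = -243/4]
   → C = (23/4, 31/4)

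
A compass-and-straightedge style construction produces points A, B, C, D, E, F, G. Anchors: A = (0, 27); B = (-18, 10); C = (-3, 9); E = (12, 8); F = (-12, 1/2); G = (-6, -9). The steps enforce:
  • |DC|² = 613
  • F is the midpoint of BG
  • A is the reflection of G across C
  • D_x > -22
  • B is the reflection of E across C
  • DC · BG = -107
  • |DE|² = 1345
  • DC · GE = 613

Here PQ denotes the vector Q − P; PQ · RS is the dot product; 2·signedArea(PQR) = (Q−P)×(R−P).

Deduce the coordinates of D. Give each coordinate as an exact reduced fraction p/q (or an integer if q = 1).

D = (-21, -8)

1. D_x = -21  [DC · GE = 613 ∩ DC · BG = -107]
2. D_y = -8  [DC · GE = 613 ∩ DC · BG = -107]
   → D = (-21, -8)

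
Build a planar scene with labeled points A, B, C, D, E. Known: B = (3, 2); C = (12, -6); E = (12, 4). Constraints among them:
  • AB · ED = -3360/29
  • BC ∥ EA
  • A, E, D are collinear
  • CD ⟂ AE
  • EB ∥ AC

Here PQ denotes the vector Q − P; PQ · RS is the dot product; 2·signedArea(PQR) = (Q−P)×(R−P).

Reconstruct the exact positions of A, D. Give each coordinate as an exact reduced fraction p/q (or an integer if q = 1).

A = (21, -4)
D = (492/29, -12/29)

1. A_x = 21  [EB ∥ AC ∩ BC ∥ EA]
2. A_y = -4  [EB ∥ AC ∩ BC ∥ EA]
   → A = (21, -4)
3. D_x = 492/29  [A, E, D are collinear ∩ CD ⟂ AE]
4. D_y = -12/29  [A, E, D are collinear ∩ CD ⟂ AE]
   → D = (492/29, -12/29)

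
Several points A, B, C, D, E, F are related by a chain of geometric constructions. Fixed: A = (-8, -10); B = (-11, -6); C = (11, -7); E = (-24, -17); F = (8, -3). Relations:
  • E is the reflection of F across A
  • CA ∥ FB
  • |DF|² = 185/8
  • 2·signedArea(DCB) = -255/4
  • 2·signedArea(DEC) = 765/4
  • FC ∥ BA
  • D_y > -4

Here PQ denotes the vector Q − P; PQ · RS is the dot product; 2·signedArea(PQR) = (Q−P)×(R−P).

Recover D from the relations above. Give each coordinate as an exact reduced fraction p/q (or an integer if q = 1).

D = (13/4, -15/4)

1. D_x = 13/4  [2·signedArea(DCB) = -255/4 ∩ 2·signedArea(DEC) = 765/4]
2. D_y = -15/4  [2·signedArea(DCB) = -255/4 ∩ 2·signedArea(DEC) = 765/4]
   → D = (13/4, -15/4)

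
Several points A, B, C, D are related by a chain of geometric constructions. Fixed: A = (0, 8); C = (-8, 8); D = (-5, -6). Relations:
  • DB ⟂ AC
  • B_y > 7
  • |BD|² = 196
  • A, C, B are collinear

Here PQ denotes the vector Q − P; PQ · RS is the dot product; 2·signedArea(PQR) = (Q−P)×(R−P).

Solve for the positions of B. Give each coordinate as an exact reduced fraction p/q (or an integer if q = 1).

B = (-5, 8)

1. B_x = -5  [A, C, B are collinear ∩ DB ⟂ AC]
2. B_y = 8  [A, C, B are collinear ∩ DB ⟂ AC]
   → B = (-5, 8)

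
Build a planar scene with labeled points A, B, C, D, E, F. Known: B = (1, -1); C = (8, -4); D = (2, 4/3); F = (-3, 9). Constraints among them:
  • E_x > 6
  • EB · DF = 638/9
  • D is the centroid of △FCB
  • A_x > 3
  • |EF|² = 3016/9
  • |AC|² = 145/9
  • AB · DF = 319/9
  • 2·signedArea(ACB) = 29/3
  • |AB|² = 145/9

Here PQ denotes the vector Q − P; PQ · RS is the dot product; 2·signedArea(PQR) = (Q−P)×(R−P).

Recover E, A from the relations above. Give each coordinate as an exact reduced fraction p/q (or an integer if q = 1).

A = (4, -11/3)
E = (7, -19/3)

1. E_x = 7  [line 5·x + -23/3·y + -752/9 = 0 ∩ |EF|² = 3016/9]
2. E_y = -19/3  [line 5·x + -23/3·y + -752/9 = 0 ∩ |EF|² = 3016/9]
   → E = (7, -19/3)
3. A_x = 4  [AB · DF = 319/9 ∩ 2·signedArea(ACB) = 29/3]
4. A_y = -11/3  [AB · DF = 319/9 ∩ 2·signedArea(ACB) = 29/3]
   → A = (4, -11/3)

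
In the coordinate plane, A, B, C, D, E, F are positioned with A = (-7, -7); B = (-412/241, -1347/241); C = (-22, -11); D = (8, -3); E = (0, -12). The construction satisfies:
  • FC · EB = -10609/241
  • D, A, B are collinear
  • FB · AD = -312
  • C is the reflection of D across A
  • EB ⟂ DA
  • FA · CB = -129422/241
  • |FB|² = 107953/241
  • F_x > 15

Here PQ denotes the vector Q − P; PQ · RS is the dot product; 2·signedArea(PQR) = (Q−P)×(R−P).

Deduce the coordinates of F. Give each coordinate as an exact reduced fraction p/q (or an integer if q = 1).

F = (16, 6)

1. F_x = 16  [FB · AD = -312 ∩ FC · EB = -10609/241]
2. F_y = 6  [FB · AD = -312 ∩ FC · EB = -10609/241]
   → F = (16, 6)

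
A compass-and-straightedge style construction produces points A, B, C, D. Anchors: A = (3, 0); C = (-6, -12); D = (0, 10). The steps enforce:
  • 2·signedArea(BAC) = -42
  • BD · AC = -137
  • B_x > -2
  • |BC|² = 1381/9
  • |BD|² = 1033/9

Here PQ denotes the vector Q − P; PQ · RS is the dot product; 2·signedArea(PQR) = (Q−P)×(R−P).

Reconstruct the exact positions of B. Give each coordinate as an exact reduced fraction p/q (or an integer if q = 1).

1. B_x = -1  [2·signedArea(BAC) = -42 ∩ BD · AC = -137]
2. B_y = -2/3  [2·signedArea(BAC) = -42 ∩ BD · AC = -137]
   → B = (-1, -2/3)

B = (-1, -2/3)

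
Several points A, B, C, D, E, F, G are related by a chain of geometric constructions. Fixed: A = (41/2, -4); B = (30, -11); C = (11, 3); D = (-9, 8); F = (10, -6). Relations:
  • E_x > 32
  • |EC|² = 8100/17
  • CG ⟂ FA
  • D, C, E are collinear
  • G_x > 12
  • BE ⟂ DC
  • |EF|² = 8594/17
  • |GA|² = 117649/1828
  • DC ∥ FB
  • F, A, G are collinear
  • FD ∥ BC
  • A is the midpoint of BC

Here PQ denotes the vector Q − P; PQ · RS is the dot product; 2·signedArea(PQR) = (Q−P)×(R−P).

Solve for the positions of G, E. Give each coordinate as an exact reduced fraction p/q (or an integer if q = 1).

1. G_x = 5767/457  [F, A, G are collinear ∩ CG ⟂ FA]
2. G_y = -2514/457  [F, A, G are collinear ∩ CG ⟂ FA]
   → G = (5767/457, -2514/457)
3. E_x = 547/17  [D, C, E are collinear ∩ BE ⟂ DC]
4. E_y = -39/17  [D, C, E are collinear ∩ BE ⟂ DC]
   → E = (547/17, -39/17)

E = (547/17, -39/17)
G = (5767/457, -2514/457)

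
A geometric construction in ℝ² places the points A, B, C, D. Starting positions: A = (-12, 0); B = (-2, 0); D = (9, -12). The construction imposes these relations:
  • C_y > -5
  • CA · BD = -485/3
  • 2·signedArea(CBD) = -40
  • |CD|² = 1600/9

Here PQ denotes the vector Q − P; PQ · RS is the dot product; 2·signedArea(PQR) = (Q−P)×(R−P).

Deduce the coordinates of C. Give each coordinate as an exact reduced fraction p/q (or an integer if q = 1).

1. C_x = -5/3  [2·signedArea(CBD) = -40 ∩ CA · BD = -485/3]
2. C_y = -4  [2·signedArea(CBD) = -40 ∩ CA · BD = -485/3]
   → C = (-5/3, -4)

C = (-5/3, -4)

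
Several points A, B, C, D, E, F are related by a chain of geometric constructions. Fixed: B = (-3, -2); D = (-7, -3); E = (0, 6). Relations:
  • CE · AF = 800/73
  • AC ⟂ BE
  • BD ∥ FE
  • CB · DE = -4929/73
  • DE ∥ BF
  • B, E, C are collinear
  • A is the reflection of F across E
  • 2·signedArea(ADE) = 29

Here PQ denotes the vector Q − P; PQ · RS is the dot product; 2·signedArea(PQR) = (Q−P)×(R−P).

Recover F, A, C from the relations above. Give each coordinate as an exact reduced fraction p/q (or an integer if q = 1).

A = (-4, 5)
C = (-60/73, 278/73)
F = (4, 7)

1. F_x = 4  [BD ∥ FE ∩ DE ∥ BF]
2. F_y = 7  [BD ∥ FE ∩ DE ∥ BF]
   → F = (4, 7)
3. A_x = -4  [A is the reflection of F across E]
4. A_y = 5  [A is the reflection of F across E]
   → A = (-4, 5)
5. C_x = -60/73  [B, E, C are collinear ∩ AC ⟂ BE]
6. C_y = 278/73  [B, E, C are collinear ∩ AC ⟂ BE]
   → C = (-60/73, 278/73)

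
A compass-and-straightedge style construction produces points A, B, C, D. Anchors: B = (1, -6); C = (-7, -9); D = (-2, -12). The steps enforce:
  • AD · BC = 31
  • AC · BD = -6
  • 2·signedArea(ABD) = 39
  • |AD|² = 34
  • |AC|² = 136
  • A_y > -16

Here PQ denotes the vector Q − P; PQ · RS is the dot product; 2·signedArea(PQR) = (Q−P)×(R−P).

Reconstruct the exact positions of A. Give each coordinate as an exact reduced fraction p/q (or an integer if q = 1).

1. A_x = 3  [AC · BD = -6 ∩ AD · BC = 31]
2. A_y = -15  [AC · BD = -6 ∩ AD · BC = 31]
   → A = (3, -15)

A = (3, -15)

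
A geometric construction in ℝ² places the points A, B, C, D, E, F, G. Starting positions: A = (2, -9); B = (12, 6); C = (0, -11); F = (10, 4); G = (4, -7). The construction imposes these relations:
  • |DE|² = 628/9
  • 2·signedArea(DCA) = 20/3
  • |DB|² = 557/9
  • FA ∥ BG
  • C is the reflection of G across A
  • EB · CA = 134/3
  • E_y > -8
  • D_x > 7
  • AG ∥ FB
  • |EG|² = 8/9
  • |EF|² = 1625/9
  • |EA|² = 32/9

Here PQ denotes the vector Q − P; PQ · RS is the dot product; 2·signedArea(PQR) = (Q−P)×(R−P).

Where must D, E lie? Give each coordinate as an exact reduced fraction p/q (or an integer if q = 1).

1. E_x = 10/3  [line -2·x + -2·y + -26/3 = 0 ∩ |EG|² = 8/9]
2. E_y = -23/3  [line -2·x + -2·y + -26/3 = 0 ∩ |EG|² = 8/9]
   → E = (10/3, -23/3)
3. D_x = 22/3  [line -2·x + 2·y + 46/3 = 0 ∩ |DE|² = 628/9]
4. D_y = -1/3  [line -2·x + 2·y + 46/3 = 0 ∩ |DE|² = 628/9]
   → D = (22/3, -1/3)

D = (22/3, -1/3)
E = (10/3, -23/3)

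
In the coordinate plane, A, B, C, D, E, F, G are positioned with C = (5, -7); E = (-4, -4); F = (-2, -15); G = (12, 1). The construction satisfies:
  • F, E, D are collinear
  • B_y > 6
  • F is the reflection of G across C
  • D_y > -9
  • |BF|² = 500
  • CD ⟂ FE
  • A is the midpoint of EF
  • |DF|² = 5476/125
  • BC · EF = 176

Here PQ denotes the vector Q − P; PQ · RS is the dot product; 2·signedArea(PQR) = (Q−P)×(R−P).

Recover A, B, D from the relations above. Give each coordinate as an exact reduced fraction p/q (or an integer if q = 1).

1. A_x = -3  [A is the midpoint of EF]
2. A_y = -19/2  [A is the midpoint of EF]
   → A = (-3, -19/2)
3. B_x = -6  [line -2·x + 11·y + -89 = 0 ∩ |BF|² = 500]
4. B_y = 7  [line -2·x + 11·y + -89 = 0 ∩ |BF|² = 500]
   → B = (-6, 7)
5. D_x = -398/125  [F, E, D are collinear ∩ CD ⟂ FE]
6. D_y = -1061/125  [F, E, D are collinear ∩ CD ⟂ FE]
   → D = (-398/125, -1061/125)

A = (-3, -19/2)
B = (-6, 7)
D = (-398/125, -1061/125)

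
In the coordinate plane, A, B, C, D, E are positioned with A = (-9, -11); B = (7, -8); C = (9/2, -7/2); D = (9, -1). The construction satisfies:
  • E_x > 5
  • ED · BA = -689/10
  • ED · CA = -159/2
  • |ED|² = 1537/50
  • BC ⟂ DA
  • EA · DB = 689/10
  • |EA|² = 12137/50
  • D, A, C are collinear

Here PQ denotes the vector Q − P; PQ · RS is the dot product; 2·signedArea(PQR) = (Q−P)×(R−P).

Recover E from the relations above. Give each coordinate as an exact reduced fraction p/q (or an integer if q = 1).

1. E_x = 11/2  [EA · DB = 689/10 ∩ ED · CA = -159/2]
2. E_y = -53/10  [EA · DB = 689/10 ∩ ED · CA = -159/2]
   → E = (11/2, -53/10)

E = (11/2, -53/10)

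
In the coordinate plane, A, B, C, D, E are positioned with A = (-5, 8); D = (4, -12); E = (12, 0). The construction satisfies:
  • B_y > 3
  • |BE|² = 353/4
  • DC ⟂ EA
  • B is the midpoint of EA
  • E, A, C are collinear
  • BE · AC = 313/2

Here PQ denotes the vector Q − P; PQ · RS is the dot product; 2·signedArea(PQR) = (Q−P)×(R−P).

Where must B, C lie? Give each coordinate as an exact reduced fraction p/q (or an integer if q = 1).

1. B_x = 7/2  [B is the midpoint of EA]
2. B_y = 4  [B is the midpoint of EA]
   → B = (7/2, 4)
3. C_x = 3556/353  [E, A, C are collinear ∩ DC ⟂ EA]
4. C_y = 320/353  [E, A, C are collinear ∩ DC ⟂ EA]
   → C = (3556/353, 320/353)

B = (7/2, 4)
C = (3556/353, 320/353)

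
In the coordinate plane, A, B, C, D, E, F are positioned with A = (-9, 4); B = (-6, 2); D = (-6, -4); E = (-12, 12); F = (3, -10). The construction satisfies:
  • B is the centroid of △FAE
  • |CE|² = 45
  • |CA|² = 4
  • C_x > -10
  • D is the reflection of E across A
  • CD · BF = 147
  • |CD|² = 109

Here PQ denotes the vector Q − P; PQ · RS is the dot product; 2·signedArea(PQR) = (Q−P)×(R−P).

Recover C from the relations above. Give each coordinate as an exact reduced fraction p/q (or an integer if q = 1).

1. C_x = -9  [line -9·x + 12·y + -153 = 0 ∩ |CD|² = 109]
2. C_y = 6  [line -9·x + 12·y + -153 = 0 ∩ |CD|² = 109]
   → C = (-9, 6)

C = (-9, 6)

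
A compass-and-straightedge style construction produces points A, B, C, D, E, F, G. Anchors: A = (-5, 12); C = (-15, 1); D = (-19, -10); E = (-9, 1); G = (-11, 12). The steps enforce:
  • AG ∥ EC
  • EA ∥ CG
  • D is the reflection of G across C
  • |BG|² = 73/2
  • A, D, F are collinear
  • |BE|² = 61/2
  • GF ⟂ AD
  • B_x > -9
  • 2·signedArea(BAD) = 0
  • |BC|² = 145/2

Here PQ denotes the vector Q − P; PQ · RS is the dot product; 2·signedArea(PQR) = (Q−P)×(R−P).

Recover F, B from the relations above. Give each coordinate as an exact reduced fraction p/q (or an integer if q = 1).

B = (-17/2, 13/2)
F = (-572/85, 789/85)

1. F_x = -572/85  [A, D, F are collinear ∩ GF ⟂ AD]
2. F_y = 789/85  [A, D, F are collinear ∩ GF ⟂ AD]
   → F = (-572/85, 789/85)
3. B_x = -17/2  [line 22·x + -14·y + 278 = 0 ∩ |BE|² = 61/2]
4. B_y = 13/2  [line 22·x + -14·y + 278 = 0 ∩ |BE|² = 61/2]
   → B = (-17/2, 13/2)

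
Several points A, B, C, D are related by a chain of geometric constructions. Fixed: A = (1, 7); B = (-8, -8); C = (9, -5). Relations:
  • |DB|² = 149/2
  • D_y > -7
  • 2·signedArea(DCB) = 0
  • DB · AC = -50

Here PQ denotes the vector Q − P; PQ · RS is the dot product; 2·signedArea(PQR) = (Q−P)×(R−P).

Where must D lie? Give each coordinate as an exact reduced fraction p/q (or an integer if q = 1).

1. D_x = 1/2  [2·signedArea(DCB) = 0 ∩ DB · AC = -50]
2. D_y = -13/2  [2·signedArea(DCB) = 0 ∩ DB · AC = -50]
   → D = (1/2, -13/2)

D = (1/2, -13/2)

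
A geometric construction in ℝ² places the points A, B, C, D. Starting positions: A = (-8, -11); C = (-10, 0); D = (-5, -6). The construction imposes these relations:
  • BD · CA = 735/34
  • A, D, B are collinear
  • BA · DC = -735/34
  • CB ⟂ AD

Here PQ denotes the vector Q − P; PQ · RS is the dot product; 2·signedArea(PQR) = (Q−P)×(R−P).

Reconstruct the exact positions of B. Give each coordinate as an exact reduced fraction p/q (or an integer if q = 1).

1. B_x = -125/34  [A, D, B are collinear ∩ CB ⟂ AD]
2. B_y = -129/34  [A, D, B are collinear ∩ CB ⟂ AD]
   → B = (-125/34, -129/34)

B = (-125/34, -129/34)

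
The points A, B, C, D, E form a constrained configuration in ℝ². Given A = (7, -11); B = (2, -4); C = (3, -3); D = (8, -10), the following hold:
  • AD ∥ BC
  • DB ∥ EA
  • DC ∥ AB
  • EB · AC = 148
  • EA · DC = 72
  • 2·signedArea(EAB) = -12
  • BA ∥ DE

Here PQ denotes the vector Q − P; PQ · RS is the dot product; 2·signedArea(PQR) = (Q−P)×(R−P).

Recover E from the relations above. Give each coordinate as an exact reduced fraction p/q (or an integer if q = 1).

E = (13, -17)

1. E_x = 13  [DB ∥ EA ∩ BA ∥ DE]
2. E_y = -17  [DB ∥ EA ∩ BA ∥ DE]
   → E = (13, -17)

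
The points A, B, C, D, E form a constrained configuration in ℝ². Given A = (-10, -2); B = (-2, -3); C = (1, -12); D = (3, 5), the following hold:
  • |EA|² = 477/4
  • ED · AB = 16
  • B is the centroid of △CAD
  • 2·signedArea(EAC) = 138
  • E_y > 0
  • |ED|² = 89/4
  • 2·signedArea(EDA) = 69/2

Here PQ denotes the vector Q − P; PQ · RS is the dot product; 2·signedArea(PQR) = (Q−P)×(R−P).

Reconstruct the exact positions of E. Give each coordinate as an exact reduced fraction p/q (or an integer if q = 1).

E = (1/2, 1)

1. E_x = 1/2  [2·signedArea(EAC) = 138 ∩ ED · AB = 16]
2. E_y = 1  [2·signedArea(EAC) = 138 ∩ ED · AB = 16]
   → E = (1/2, 1)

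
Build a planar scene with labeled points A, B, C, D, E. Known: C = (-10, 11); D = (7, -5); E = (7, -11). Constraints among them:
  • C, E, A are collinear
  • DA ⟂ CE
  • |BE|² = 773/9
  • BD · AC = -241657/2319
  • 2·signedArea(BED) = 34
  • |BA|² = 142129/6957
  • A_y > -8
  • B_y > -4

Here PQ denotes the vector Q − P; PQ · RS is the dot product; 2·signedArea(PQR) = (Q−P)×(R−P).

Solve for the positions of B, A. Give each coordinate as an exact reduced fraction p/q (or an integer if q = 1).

A = (3167/773, -5599/773)
B = (4/3, -11/3)

1. B_x = 4/3  [2·signedArea(BED) = 34]
2. B_y = -11/3  [|BE|² = 773/9]
   → B = (4/3, -11/3)
3. A_x = 3167/773  [BD · AC = -241657/2319 ∩ C, E, A are collinear]
4. A_y = -5599/773  [BD · AC = -241657/2319 ∩ C, E, A are collinear]
   → A = (3167/773, -5599/773)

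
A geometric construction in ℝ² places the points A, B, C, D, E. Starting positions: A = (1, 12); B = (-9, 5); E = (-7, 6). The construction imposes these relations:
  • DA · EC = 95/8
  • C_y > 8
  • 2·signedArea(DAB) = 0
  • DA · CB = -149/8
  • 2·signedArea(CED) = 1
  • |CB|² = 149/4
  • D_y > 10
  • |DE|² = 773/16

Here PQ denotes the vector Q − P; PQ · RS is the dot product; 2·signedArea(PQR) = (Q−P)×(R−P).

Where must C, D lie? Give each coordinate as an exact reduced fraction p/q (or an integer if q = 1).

C = (-4, 17/2)
D = (-3/2, 41/4)

1. D_x = -3/2  [line 7·x + -10·y + 113 = 0 ∩ |DE|² = 773/16]
2. D_y = 41/4  [line 7·x + -10·y + 113 = 0 ∩ |DE|² = 773/16]
   → D = (-3/2, 41/4)
3. C_x = -4  [2·signedArea(CED) = 1 ∩ DA · CB = -149/8]
4. C_y = 17/2  [2·signedArea(CED) = 1 ∩ DA · CB = -149/8]
   → C = (-4, 17/2)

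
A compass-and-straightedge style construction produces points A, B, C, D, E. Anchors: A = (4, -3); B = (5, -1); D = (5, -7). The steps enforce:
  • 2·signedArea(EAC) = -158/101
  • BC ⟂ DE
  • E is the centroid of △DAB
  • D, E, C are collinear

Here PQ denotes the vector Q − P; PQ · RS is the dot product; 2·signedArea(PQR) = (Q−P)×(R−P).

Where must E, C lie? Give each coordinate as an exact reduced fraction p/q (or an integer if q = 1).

1. E_x = 14/3  [E is the centroid of △DAB]
2. E_y = -11/3  [E is the centroid of △DAB]
   → E = (14/3, -11/3)
3. C_x = 445/101  [D, E, C are collinear ∩ BC ⟂ DE]
4. C_y = -107/101  [D, E, C are collinear ∩ BC ⟂ DE]
   → C = (445/101, -107/101)

C = (445/101, -107/101)
E = (14/3, -11/3)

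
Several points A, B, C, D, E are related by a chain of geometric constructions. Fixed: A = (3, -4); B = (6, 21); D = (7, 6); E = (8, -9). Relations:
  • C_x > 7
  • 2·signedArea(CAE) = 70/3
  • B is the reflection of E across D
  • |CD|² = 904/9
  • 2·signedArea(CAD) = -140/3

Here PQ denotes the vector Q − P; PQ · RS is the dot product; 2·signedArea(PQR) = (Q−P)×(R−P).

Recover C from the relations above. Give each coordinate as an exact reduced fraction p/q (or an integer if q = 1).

1. C_x = 23/3  [2·signedArea(CAE) = 70/3 ∩ 2·signedArea(CAD) = -140/3]
2. C_y = -4  [2·signedArea(CAE) = 70/3 ∩ 2·signedArea(CAD) = -140/3]
   → C = (23/3, -4)

C = (23/3, -4)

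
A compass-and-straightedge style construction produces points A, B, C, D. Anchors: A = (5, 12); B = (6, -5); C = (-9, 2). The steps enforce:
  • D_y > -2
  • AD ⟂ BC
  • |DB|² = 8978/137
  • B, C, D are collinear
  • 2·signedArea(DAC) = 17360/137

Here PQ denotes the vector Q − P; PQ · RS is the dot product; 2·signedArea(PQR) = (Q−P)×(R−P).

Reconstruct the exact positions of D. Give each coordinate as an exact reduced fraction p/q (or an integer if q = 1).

D = (-183/137, -216/137)

1. D_x = -183/137  [B, C, D are collinear ∩ AD ⟂ BC]
2. D_y = -216/137  [B, C, D are collinear ∩ AD ⟂ BC]
   → D = (-183/137, -216/137)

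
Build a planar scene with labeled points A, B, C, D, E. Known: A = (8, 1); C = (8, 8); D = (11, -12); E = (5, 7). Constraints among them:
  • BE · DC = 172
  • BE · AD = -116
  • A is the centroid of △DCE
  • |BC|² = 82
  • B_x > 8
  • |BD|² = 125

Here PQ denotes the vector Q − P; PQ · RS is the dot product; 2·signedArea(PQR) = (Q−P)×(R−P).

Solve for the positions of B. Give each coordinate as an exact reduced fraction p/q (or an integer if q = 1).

1. B_x = 9  [BE · DC = 172 ∩ BE · AD = -116]
2. B_y = -1  [BE · DC = 172 ∩ BE · AD = -116]
   → B = (9, -1)

B = (9, -1)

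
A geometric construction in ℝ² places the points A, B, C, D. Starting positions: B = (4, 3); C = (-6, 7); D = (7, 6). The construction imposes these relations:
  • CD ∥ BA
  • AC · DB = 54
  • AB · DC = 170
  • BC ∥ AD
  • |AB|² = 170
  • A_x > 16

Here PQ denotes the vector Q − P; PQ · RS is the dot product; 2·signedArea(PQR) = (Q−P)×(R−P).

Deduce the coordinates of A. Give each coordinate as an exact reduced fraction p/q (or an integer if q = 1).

1. A_x = 17  [BC ∥ AD ∩ CD ∥ BA]
2. A_y = 2  [BC ∥ AD ∩ CD ∥ BA]
   → A = (17, 2)

A = (17, 2)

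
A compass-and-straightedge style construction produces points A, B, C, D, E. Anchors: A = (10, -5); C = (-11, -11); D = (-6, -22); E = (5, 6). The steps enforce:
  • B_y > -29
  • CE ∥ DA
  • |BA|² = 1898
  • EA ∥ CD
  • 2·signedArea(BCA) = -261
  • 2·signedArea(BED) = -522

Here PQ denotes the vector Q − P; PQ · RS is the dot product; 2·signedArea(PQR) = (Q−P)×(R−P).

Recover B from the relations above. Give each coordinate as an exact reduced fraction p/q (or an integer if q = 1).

1. B_x = -27  [2·signedArea(BED) = -522 ∩ 2·signedArea(BCA) = -261]
2. B_y = -28  [2·signedArea(BED) = -522 ∩ 2·signedArea(BCA) = -261]
   → B = (-27, -28)

B = (-27, -28)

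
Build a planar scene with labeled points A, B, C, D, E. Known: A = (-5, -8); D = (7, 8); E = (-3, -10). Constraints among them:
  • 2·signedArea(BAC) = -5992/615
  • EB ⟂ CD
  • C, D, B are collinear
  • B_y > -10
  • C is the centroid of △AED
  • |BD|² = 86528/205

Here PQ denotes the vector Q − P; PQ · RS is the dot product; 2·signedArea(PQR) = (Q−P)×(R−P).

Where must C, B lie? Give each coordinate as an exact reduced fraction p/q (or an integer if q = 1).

1. C_x = -1/3  [C is the centroid of △AED]
2. C_y = -10/3  [C is the centroid of △AED]
   → C = (-1/3, -10/3)
3. B_x = -853/205  [C, D, B are collinear ∩ EB ⟂ CD]
4. B_y = -1896/205  [C, D, B are collinear ∩ EB ⟂ CD]
   → B = (-853/205, -1896/205)

B = (-853/205, -1896/205)
C = (-1/3, -10/3)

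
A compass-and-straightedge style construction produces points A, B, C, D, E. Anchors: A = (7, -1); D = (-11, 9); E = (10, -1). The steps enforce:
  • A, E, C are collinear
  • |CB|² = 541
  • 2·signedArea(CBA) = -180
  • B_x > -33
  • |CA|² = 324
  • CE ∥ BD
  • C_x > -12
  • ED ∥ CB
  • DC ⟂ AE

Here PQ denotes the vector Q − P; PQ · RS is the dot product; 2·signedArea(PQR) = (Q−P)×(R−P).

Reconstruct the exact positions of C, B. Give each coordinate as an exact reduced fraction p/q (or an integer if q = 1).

1. C_x = -11  [A, E, C are collinear ∩ DC ⟂ AE]
2. C_y = -1  [A, E, C are collinear ∩ DC ⟂ AE]
   → C = (-11, -1)
3. B_x = -32  [CE ∥ BD ∩ ED ∥ CB]
4. B_y = 9  [CE ∥ BD ∩ ED ∥ CB]
   → B = (-32, 9)

B = (-32, 9)
C = (-11, -1)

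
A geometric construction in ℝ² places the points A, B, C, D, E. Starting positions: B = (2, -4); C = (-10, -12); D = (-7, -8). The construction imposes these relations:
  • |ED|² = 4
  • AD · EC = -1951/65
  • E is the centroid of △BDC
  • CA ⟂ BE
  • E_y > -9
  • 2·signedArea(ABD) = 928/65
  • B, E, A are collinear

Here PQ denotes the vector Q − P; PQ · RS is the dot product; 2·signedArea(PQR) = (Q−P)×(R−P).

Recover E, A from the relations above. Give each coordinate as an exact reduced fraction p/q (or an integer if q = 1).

A = (-682/65, -724/65)
E = (-5, -8)

1. E_x = -5  [E is the centroid of △BDC]
2. E_y = -8  [E is the centroid of △BDC]
   → E = (-5, -8)
3. A_x = -682/65  [B, E, A are collinear ∩ CA ⟂ BE]
4. A_y = -724/65  [B, E, A are collinear ∩ CA ⟂ BE]
   → A = (-682/65, -724/65)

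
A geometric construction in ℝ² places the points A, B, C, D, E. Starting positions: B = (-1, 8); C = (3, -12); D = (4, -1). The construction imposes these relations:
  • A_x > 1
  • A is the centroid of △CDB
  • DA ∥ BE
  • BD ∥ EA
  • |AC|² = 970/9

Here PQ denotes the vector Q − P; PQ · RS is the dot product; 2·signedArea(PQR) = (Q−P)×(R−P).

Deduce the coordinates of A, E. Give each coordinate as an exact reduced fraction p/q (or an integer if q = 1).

A = (2, -5/3)
E = (-3, 22/3)

1. A_x = 2  [A is the centroid of △CDB]
2. A_y = -5/3  [A is the centroid of △CDB]
   → A = (2, -5/3)
3. E_x = -3  [BD ∥ EA ∩ DA ∥ BE]
4. E_y = 22/3  [BD ∥ EA ∩ DA ∥ BE]
   → E = (-3, 22/3)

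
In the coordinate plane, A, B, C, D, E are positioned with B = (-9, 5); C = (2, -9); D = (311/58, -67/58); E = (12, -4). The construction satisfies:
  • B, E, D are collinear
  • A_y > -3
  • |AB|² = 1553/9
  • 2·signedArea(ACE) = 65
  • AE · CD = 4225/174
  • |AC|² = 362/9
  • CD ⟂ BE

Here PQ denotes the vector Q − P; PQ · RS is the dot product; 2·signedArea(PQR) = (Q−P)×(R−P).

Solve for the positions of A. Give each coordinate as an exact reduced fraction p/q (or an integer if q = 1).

1. A_x = 5/3  [2·signedArea(ACE) = 65 ∩ AE · CD = 4225/174]
2. A_y = -8/3  [2·signedArea(ACE) = 65 ∩ AE · CD = 4225/174]
   → A = (5/3, -8/3)

A = (5/3, -8/3)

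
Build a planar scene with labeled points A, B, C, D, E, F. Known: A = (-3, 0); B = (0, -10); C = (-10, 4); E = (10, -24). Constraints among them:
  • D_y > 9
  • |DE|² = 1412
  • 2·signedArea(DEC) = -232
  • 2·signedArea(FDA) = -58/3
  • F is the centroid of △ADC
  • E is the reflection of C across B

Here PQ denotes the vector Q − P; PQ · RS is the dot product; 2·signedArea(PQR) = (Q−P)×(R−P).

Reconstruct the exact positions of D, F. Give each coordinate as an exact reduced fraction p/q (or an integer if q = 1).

1. D_x = -6  [line -28·x + -20·y + 32 = 0 ∩ |DE|² = 1412]
2. D_y = 10  [line -28·x + -20·y + 32 = 0 ∩ |DE|² = 1412]
   → D = (-6, 10)
3. F_x = -19/3  [F is the centroid of △ADC]
4. F_y = 14/3  [F is the centroid of △ADC]
   → F = (-19/3, 14/3)

D = (-6, 10)
F = (-19/3, 14/3)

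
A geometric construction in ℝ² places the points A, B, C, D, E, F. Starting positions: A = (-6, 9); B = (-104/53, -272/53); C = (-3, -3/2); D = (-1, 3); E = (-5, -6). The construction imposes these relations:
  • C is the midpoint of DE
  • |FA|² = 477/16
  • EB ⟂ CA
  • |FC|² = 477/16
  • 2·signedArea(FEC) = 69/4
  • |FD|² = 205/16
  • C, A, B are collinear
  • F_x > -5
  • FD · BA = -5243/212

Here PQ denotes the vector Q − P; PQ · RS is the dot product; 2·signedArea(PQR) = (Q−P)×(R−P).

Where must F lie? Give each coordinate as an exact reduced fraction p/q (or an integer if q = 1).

F = (-9/2, 15/4)

1. F_x = -9/2  [2·signedArea(FEC) = 69/4 ∩ FD · BA = -5243/212]
2. F_y = 15/4  [2·signedArea(FEC) = 69/4 ∩ FD · BA = -5243/212]
   → F = (-9/2, 15/4)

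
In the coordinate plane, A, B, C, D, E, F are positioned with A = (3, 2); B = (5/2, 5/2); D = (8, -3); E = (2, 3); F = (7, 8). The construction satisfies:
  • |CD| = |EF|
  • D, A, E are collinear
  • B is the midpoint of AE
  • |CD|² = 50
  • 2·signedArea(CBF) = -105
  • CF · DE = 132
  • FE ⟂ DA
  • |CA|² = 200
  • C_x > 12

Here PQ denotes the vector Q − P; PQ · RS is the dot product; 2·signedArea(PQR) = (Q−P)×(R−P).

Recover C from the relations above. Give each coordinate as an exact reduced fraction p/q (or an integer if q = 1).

C = (13, -8)

1. C_x = 13  [2·signedArea(CBF) = -105 ∩ CF · DE = 132]
2. C_y = -8  [2·signedArea(CBF) = -105 ∩ CF · DE = 132]
   → C = (13, -8)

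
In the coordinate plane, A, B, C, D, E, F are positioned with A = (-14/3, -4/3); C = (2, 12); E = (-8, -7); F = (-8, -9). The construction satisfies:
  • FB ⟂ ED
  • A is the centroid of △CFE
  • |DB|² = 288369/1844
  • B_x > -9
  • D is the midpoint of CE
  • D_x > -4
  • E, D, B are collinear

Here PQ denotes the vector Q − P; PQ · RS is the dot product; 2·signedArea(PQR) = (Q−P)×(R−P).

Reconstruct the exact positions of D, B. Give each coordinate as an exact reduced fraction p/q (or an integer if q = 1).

B = (-4068/461, -3949/461)
D = (-3, 5/2)

1. D_x = -3  [D is the midpoint of CE]
2. D_y = 5/2  [D is the midpoint of CE]
   → D = (-3, 5/2)
3. B_x = -4068/461  [E, D, B are collinear ∩ FB ⟂ ED]
4. B_y = -3949/461  [E, D, B are collinear ∩ FB ⟂ ED]
   → B = (-4068/461, -3949/461)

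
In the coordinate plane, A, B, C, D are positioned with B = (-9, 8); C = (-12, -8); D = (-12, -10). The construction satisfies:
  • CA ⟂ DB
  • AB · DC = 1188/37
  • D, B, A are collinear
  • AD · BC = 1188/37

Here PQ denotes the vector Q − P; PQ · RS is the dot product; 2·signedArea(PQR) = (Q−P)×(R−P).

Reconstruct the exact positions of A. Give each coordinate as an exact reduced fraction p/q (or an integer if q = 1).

A = (-432/37, -298/37)

1. A_x = -432/37  [D, B, A are collinear ∩ CA ⟂ DB]
2. A_y = -298/37  [D, B, A are collinear ∩ CA ⟂ DB]
   → A = (-432/37, -298/37)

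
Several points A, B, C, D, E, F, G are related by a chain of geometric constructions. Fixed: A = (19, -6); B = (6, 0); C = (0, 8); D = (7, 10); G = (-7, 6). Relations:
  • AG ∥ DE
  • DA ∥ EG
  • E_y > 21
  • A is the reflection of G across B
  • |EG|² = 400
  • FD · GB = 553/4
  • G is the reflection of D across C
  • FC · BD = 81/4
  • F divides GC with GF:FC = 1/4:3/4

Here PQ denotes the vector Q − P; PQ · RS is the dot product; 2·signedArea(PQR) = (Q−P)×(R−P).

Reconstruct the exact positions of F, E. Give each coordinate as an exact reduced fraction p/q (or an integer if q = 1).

1. F_x = -21/4  [F divides GC with GF:FC = 1/4:3/4]
2. F_y = 13/2  [F divides GC with GF:FC = 1/4:3/4]
   → F = (-21/4, 13/2)
3. E_x = -19  [DA ∥ EG ∩ AG ∥ DE]
4. E_y = 22  [DA ∥ EG ∩ AG ∥ DE]
   → E = (-19, 22)

E = (-19, 22)
F = (-21/4, 13/2)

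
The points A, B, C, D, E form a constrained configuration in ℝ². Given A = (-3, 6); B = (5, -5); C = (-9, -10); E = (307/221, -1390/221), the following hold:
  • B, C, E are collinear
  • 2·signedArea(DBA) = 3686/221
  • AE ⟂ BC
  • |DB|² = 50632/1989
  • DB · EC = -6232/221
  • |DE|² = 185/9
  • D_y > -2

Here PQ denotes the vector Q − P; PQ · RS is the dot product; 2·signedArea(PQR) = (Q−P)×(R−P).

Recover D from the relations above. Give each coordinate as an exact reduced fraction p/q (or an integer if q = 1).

D = (749/663, -1169/663)

1. D_x = 749/663  [DB · EC = -6232/221 ∩ 2·signedArea(DBA) = 3686/221]
2. D_y = -1169/663  [DB · EC = -6232/221 ∩ 2·signedArea(DBA) = 3686/221]
   → D = (749/663, -1169/663)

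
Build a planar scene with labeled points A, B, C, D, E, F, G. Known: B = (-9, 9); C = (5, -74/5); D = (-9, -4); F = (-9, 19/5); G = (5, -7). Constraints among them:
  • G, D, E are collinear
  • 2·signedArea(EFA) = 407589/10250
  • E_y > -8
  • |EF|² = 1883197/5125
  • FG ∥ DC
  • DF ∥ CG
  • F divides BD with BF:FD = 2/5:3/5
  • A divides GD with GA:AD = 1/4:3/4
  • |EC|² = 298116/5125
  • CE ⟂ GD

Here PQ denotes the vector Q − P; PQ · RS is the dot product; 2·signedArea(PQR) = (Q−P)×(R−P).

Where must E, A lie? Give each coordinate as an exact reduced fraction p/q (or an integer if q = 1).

1. E_x = 6763/1025  [G, D, E are collinear ∩ CE ⟂ GD]
2. E_y = -7526/1025  [G, D, E are collinear ∩ CE ⟂ GD]
   → E = (6763/1025, -7526/1025)
3. A_x = 3/2  [A divides GD with GA:AD = 1/4:3/4]
4. A_y = -25/4  [A divides GD with GA:AD = 1/4:3/4]
   → A = (3/2, -25/4)

A = (3/2, -25/4)
E = (6763/1025, -7526/1025)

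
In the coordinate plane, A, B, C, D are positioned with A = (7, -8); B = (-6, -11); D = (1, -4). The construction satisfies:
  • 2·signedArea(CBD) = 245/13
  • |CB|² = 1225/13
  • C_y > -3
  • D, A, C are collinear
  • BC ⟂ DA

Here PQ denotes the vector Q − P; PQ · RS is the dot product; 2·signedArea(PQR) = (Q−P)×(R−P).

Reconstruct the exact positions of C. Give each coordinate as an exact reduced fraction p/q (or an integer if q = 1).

C = (-8/13, -38/13)

1. C_x = -8/13  [D, A, C are collinear ∩ BC ⟂ DA]
2. C_y = -38/13  [D, A, C are collinear ∩ BC ⟂ DA]
   → C = (-8/13, -38/13)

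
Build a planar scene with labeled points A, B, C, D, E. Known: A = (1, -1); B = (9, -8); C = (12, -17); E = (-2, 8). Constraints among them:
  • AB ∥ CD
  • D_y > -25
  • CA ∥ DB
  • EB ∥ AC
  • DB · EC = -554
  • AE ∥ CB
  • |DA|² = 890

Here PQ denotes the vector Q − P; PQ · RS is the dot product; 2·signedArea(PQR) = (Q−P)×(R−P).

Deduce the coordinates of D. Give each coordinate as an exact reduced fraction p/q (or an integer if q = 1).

D = (20, -24)

1. D_x = 20  [CA ∥ DB ∩ AB ∥ CD]
2. D_y = -24  [CA ∥ DB ∩ AB ∥ CD]
   → D = (20, -24)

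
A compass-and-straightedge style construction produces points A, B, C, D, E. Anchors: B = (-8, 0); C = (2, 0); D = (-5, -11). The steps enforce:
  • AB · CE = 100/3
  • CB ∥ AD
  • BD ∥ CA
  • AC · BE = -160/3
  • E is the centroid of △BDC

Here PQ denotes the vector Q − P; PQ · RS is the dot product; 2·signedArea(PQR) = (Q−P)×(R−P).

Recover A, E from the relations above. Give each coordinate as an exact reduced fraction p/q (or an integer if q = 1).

A = (5, -11)
E = (-11/3, -11/3)

1. A_x = 5  [CB ∥ AD ∩ BD ∥ CA]
2. A_y = -11  [CB ∥ AD ∩ BD ∥ CA]
   → A = (5, -11)
3. E_x = -11/3  [E is the centroid of △BDC]
4. E_y = -11/3  [E is the centroid of △BDC]
   → E = (-11/3, -11/3)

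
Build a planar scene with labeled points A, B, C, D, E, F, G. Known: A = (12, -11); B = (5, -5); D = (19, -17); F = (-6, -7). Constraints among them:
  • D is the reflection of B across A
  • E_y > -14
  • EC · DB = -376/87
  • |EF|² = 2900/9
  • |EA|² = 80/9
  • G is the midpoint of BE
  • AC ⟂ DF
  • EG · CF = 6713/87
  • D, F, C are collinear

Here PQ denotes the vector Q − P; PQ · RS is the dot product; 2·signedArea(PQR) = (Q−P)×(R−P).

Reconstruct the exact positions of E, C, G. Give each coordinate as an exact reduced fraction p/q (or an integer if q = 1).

C = (316/29, -399/29)
E = (32/3, -41/3)
G = (47/6, -28/3)

1. C_x = 316/29  [D, F, C are collinear ∩ AC ⟂ DF]
2. C_y = -399/29  [D, F, C are collinear ∩ AC ⟂ DF]
   → C = (316/29, -399/29)
3. E_x = 32/3  [line 14·x + -12·y + -940/3 = 0 ∩ |EF|² = 2900/9]
4. E_y = -41/3  [line 14·x + -12·y + -940/3 = 0 ∩ |EF|² = 2900/9]
   → E = (32/3, -41/3)
5. G_x = 47/6  [EG · CF = 6713/87 ∩ G is the midpoint of BE]
6. G_y = -28/3  [EG · CF = 6713/87 ∩ G is the midpoint of BE]
   → G = (47/6, -28/3)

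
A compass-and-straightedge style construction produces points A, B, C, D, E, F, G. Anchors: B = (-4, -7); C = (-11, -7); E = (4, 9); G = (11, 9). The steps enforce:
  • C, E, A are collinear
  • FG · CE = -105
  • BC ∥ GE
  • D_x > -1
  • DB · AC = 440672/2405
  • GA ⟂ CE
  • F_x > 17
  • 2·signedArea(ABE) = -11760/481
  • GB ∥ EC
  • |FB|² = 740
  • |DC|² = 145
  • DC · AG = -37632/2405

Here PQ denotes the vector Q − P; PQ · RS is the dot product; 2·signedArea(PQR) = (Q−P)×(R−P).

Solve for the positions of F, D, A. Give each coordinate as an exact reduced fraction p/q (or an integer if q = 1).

A = (3499/481, 6009/481)
D = (-4/5, -3/5)
F = (18, 9)

1. F_x = 18  [line -15·x + -16·y + 414 = 0 ∩ |FB|² = 740]
2. F_y = 9  [line -15·x + -16·y + 414 = 0 ∩ |FB|² = 740]
   → F = (18, 9)
3. A_x = 3499/481  [C, E, A are collinear ∩ GA ⟂ CE]
4. A_y = 6009/481  [C, E, A are collinear ∩ GA ⟂ CE]
   → A = (3499/481, 6009/481)
5. D_x = -4/5  [DB · AC = 440672/2405 ∩ DC · AG = -37632/2405]
6. D_y = -3/5  [DB · AC = 440672/2405 ∩ DC · AG = -37632/2405]
   → D = (-4/5, -3/5)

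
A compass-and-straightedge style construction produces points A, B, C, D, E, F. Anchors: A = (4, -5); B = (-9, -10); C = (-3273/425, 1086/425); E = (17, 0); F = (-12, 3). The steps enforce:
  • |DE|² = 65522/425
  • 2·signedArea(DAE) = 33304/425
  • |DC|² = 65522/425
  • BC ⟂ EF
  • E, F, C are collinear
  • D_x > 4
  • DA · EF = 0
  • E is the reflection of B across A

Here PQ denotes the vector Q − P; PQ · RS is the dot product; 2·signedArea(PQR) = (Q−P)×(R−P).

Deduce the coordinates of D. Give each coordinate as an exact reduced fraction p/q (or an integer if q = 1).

1. D_x = 1976/425  [DA · EF = 0 ∩ 2·signedArea(DAE) = 33304/425]
2. D_y = 543/425  [DA · EF = 0 ∩ 2·signedArea(DAE) = 33304/425]
   → D = (1976/425, 543/425)

D = (1976/425, 543/425)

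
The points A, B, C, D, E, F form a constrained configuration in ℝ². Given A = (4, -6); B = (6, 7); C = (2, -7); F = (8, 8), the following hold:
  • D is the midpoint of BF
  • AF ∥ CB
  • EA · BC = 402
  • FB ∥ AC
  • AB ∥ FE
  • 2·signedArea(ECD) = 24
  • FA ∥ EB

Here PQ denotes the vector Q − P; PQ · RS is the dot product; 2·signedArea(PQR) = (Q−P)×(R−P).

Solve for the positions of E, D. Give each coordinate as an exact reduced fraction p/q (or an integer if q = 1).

1. E_x = 10  [FA ∥ EB ∩ AB ∥ FE]
2. E_y = 21  [FA ∥ EB ∩ AB ∥ FE]
   → E = (10, 21)
3. D_x = 7  [D is the midpoint of BF]
4. D_y = 15/2  [D is the midpoint of BF]
   → D = (7, 15/2)

D = (7, 15/2)
E = (10, 21)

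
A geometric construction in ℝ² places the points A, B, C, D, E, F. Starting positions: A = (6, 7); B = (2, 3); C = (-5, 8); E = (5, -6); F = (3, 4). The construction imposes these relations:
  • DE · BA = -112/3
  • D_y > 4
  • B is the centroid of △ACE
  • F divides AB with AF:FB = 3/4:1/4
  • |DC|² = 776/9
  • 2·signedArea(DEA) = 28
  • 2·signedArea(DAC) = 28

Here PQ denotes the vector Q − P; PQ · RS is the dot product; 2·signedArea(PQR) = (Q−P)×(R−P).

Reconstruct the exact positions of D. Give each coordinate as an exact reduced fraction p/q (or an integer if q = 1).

1. D_x = 11/3  [2·signedArea(DEA) = 28 ∩ DE · BA = -112/3]
2. D_y = 14/3  [2·signedArea(DEA) = 28 ∩ DE · BA = -112/3]
   → D = (11/3, 14/3)

D = (11/3, 14/3)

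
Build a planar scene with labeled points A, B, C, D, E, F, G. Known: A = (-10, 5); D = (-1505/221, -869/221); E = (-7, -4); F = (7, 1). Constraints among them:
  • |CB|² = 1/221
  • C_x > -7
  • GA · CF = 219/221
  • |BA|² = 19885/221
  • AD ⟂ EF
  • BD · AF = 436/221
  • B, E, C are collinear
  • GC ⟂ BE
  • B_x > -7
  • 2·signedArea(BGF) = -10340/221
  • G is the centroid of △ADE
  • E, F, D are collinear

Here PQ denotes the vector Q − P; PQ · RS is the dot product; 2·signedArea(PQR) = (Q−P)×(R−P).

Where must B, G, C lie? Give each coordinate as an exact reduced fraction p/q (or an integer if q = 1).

1. G_x = -1754/221  [G is the centroid of △ADE]
2. G_y = -216/221  [G is the centroid of △ADE]
   → G = (-1754/221, -216/221)
3. B_x = -1533/221  [2·signedArea(BGF) = -10340/221 ∩ BD · AF = 436/221]
4. B_y = -879/221  [2·signedArea(BGF) = -10340/221 ∩ BD · AF = 436/221]
   → B = (-1533/221, -879/221)
5. C_x = -1519/221  [B, E, C are collinear ∩ GC ⟂ BE]
6. C_y = -874/221  [B, E, C are collinear ∩ GC ⟂ BE]
   → C = (-1519/221, -874/221)

B = (-1533/221, -879/221)
C = (-1519/221, -874/221)
G = (-1754/221, -216/221)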